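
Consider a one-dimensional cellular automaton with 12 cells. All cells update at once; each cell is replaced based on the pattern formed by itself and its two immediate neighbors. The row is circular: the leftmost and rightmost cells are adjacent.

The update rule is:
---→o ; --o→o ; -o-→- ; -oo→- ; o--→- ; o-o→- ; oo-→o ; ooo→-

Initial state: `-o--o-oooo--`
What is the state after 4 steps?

step 1: o--o-----o-o
step 2: o-o--oooo---
step 3: ----o---o-oo
step 4: -ooo--oo---o

-ooo--oo---o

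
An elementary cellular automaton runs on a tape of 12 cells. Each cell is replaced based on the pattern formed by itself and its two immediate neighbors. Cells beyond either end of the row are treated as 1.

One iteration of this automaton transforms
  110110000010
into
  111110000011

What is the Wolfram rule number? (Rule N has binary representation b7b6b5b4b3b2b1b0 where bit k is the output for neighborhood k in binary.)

236

position 0: 111 → 1  (bit 7 = 1)
position 1: 110 → 1  (bit 6 = 1)
position 2: 101 → 1  (bit 5 = 1)
position 5: 100 → 0  (bit 4 = 0)
position 3: 011 → 1  (bit 3 = 1)
position 10: 010 → 1  (bit 2 = 1)
position 9: 001 → 0  (bit 1 = 0)
position 6: 000 → 0  (bit 0 = 0)
bits b7..b0 = 11101100 = 236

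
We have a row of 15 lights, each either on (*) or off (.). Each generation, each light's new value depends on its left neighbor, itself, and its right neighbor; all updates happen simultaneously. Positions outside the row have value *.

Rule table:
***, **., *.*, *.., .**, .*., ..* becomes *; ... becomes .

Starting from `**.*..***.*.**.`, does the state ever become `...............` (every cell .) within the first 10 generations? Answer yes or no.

no

***************
***************  (fixed point — unchanged through generation 10)
generation 10 is ***************, still not uniform .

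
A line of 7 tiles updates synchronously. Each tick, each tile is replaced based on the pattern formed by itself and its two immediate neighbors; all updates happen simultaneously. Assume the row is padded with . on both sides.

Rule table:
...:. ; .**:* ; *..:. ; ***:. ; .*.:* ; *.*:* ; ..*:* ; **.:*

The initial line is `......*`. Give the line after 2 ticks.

....***

tick 1: .....**
tick 2: ....***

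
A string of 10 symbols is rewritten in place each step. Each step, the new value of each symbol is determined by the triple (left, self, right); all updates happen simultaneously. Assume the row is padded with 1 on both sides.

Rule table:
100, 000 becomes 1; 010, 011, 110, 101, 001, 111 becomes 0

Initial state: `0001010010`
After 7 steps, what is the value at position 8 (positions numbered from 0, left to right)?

0

step 1: 1100001000
step 2: 0011100110
step 3: 1000010000
step 4: 0111001110
step 5: 0000100000
step 6: 1110011110
step 7: 0001000000
position 8 holds 0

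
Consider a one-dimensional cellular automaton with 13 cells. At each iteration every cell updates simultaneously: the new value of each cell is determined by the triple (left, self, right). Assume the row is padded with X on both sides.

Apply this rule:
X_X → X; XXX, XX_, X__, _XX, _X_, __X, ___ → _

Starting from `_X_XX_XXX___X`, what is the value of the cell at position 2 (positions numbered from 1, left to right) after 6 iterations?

_

X_X__X_______
_X___________
X____________
_____________
_____________  (fixed point — unchanged through iteration 6)
position 2 holds _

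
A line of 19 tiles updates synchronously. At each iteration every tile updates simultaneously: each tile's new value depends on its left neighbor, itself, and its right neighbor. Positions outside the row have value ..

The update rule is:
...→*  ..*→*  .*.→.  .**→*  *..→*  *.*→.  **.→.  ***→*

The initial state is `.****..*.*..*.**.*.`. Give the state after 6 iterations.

**.****.**.***..**.

iteration 1: ****.**...**..*...*
iteration 2: ***..*.****.**.***.
iteration 3: **.**..***..*..**.*
iteration 4: *..*.****.**.***...
iteration 5: .**..***..*..**.***
iteration 6: **.****.**.***..**.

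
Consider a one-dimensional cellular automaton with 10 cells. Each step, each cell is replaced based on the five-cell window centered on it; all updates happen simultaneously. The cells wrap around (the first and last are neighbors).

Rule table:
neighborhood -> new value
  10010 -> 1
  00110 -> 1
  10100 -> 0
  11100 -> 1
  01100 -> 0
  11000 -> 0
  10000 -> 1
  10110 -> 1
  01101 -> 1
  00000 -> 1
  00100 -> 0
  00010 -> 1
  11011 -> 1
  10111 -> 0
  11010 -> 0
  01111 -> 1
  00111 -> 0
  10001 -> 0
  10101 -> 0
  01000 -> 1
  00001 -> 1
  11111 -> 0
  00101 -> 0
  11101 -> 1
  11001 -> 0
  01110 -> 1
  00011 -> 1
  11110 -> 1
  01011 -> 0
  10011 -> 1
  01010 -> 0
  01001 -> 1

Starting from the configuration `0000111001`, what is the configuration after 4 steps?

step 1: 1111011010
step 2: 0111111000
step 3: 1010011011
step 4: 1001111101

1001111101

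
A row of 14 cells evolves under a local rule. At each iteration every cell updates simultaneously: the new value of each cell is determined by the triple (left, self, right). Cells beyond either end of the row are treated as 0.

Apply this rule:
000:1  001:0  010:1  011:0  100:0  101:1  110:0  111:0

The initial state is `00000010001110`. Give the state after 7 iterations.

11110000111000

iteration 1: 11111010100000
iteration 2: 00000111101111
iteration 3: 11110000010000
iteration 4: 00000111010111
iteration 5: 11110000111000
iteration 6: 00000110000011
iteration 7: 11110000111000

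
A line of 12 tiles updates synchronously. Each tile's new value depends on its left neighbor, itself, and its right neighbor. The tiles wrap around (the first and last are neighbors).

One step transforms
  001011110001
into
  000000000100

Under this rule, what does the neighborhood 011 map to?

At position 4 the neighborhood is 011; the next row has 0 there.

0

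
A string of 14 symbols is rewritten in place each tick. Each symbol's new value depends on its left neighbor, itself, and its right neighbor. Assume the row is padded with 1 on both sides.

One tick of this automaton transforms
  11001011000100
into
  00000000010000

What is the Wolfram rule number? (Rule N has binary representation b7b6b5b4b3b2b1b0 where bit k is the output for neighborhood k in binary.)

position 0: 111 → 0  (bit 7 = 0)
position 1: 110 → 0  (bit 6 = 0)
position 5: 101 → 0  (bit 5 = 0)
position 2: 100 → 0  (bit 4 = 0)
position 6: 011 → 0  (bit 3 = 0)
position 4: 010 → 0  (bit 2 = 0)
position 3: 001 → 0  (bit 1 = 0)
position 9: 000 → 1  (bit 0 = 1)
bits b7..b0 = 00000001 = 1

1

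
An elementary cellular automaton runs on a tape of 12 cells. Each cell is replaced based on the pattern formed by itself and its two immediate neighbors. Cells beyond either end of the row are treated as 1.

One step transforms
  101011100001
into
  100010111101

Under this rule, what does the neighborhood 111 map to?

At position 5 the neighborhood is 111; the next row has 0 there.

0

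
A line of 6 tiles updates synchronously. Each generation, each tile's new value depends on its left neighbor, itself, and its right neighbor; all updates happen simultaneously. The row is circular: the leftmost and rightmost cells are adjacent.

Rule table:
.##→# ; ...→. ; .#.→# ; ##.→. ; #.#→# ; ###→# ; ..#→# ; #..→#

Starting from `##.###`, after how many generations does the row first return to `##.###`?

#.####
.#####
#####.
####.#
###.##
##.###

6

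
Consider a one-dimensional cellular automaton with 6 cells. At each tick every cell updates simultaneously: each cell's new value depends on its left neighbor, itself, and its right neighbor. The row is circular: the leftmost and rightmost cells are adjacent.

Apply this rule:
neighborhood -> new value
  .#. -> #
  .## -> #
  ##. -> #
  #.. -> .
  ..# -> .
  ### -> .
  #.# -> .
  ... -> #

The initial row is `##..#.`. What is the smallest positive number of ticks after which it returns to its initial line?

1

##..#.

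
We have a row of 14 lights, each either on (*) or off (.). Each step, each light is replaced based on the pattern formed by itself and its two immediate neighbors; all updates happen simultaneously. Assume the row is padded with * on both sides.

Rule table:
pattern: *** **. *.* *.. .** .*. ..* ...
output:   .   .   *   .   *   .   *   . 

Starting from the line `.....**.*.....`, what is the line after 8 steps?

....**.*.....*
...**.*.....**
..**.*.....**.
.**.*.....**.*
**.*.....**.**
..*.....**.**.
.*.....**.**.*
*.....**.**.**

*.....**.**.**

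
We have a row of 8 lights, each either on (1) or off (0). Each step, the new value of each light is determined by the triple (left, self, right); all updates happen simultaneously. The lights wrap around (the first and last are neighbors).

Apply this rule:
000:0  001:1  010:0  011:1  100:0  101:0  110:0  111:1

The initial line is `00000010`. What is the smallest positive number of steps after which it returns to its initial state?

8

00000100
00001000
00010000
00100000
01000000
10000000
00000001
00000010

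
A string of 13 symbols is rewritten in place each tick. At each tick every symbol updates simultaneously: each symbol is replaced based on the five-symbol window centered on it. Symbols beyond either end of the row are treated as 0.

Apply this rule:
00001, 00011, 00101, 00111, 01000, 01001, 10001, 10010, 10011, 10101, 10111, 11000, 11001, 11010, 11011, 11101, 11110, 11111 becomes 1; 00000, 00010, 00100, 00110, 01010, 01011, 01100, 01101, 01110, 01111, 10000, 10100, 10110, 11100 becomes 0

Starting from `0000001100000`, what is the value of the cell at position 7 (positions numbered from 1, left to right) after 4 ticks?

1

0000110010000
0011001101000
1100110010100
0011001110010
position 7 holds 1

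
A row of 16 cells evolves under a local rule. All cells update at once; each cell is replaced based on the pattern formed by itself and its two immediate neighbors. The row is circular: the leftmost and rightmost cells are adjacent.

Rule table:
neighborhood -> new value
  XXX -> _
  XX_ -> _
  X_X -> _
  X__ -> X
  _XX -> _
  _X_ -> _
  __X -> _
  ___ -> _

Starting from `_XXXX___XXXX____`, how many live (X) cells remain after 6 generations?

generation 1: _____X______X___
generation 2: ______X______X__
generation 3: _______X______X_
generation 4: ________X______X
generation 5: X________X______
generation 6: _X________X_____
count of X: 2

2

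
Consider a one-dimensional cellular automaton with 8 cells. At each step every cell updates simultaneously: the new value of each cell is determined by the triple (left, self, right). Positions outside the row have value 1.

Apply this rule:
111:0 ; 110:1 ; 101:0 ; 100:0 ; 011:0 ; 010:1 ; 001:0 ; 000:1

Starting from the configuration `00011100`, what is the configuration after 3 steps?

step 1: 01000100
step 2: 01010100
step 3: 01010100

01010100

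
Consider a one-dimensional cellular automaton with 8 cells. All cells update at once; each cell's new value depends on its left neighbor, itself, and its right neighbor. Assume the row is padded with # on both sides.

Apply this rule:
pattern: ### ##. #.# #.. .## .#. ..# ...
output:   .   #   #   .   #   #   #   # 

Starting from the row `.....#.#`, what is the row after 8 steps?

.#.#####

step 1: .#######
step 2: ##......
step 3: .#.#####
step 4: ####....
step 5: ...#.###
step 6: .#####..
step 7: ##...#.#
step 8: .#.#####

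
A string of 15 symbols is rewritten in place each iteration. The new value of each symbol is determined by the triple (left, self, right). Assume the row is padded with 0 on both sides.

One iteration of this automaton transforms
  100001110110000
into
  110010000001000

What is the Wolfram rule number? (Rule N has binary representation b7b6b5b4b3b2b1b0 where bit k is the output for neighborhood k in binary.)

22

position 6: 111 → 0  (bit 7 = 0)
position 7: 110 → 0  (bit 6 = 0)
position 8: 101 → 0  (bit 5 = 0)
position 1: 100 → 1  (bit 4 = 1)
position 5: 011 → 0  (bit 3 = 0)
position 0: 010 → 1  (bit 2 = 1)
position 4: 001 → 1  (bit 1 = 1)
position 2: 000 → 0  (bit 0 = 0)
bits b7..b0 = 00010110 = 22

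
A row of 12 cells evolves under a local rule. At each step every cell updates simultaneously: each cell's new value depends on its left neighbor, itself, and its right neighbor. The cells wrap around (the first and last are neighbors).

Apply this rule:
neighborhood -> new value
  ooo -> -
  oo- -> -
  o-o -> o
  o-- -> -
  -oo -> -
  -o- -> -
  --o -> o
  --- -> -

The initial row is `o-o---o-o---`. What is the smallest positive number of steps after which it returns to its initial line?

6

step 1: -o---o-o---o
step 2: o---o-o---o-
step 3: ---o-o---o-o
step 4: --o-o---o-o-
step 5: -o-o---o-o--
step 6: o-o---o-o---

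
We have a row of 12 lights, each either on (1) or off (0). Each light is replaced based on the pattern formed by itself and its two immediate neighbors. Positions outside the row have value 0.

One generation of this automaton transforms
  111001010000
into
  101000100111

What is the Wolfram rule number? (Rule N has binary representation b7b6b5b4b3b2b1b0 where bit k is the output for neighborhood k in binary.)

105

position 1: 111 → 0  (bit 7 = 0)
position 2: 110 → 1  (bit 6 = 1)
position 6: 101 → 1  (bit 5 = 1)
position 3: 100 → 0  (bit 4 = 0)
position 0: 011 → 1  (bit 3 = 1)
position 5: 010 → 0  (bit 2 = 0)
position 4: 001 → 0  (bit 1 = 0)
position 9: 000 → 1  (bit 0 = 1)
bits b7..b0 = 01101001 = 105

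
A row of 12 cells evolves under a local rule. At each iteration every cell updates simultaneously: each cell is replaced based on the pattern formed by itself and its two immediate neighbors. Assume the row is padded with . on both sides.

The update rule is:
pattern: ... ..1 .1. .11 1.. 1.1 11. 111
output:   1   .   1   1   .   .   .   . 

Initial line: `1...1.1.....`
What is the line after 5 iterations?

iteration 1: 1.1.1.1.1111
iteration 2: 1.1.1.1.1...
iteration 3: 1.1.1.1.1.11
iteration 4: 1.1.1.1.1.1.
iteration 5: 1.1.1.1.1.1.

1.1.1.1.1.1.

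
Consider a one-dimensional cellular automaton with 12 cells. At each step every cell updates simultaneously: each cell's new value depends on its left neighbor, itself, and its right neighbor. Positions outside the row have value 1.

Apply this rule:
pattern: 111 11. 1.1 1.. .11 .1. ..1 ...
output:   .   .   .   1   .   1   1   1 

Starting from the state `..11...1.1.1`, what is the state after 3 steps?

11..1111.1..
..11.....111
11..11111...

11..11111...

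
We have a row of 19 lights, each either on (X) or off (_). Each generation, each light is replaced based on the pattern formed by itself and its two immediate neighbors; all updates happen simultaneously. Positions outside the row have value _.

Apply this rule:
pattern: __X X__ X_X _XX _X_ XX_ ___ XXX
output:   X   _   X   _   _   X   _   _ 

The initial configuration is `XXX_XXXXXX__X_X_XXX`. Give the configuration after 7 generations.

___X_X_X_X__X______

__XX_____X_X_X_X__X
_X_X____X_X_X_X__X_
X_X____X_X_X_X__X__
_X____X_X_X_X__X___
X____X_X_X_X__X____
____X_X_X_X__X_____
___X_X_X_X__X______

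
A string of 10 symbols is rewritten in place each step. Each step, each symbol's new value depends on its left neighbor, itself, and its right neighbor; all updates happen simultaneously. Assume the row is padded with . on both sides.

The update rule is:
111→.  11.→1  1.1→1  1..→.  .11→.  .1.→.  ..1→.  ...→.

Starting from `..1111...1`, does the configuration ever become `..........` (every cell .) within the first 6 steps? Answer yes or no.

yes

step 1: .....1....
step 2: ..........
all cells are . at step 2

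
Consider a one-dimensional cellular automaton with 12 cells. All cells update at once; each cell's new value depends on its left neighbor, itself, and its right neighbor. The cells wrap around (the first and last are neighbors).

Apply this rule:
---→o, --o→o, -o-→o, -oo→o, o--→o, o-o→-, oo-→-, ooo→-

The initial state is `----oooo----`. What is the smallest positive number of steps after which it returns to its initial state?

ooooo---oooo
-----oooo---
oooooo---ooo
------oooo--
ooooooo---oo
-------oooo-
oooooooo---o
--------oooo
ooooooooo---
o--------ooo
-ooooooooo--
oo--------oo
--ooooooooo-
ooo--------o
---ooooooooo
oooo--------
o---oooooooo
-oooo-------
oo---ooooooo
--oooo------
ooo---oooooo
---oooo-----
oooo---ooooo
----oooo----

24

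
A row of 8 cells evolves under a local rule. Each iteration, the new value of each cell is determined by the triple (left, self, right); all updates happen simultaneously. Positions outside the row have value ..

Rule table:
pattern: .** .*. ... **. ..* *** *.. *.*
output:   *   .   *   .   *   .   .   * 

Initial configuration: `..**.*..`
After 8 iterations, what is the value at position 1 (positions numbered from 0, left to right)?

.

***.*..*
*..*..*.
..*..*..
**..*..*
*..*..*.  (repeats iteration 2; period 3)
iteration 8: *..*..*.
position 1 holds .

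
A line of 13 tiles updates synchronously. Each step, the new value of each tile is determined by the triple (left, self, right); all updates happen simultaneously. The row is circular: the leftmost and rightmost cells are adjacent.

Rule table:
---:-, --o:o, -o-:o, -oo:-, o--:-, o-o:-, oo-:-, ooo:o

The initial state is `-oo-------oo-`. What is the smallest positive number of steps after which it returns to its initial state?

step 1: o--------o---
step 2: o-------oo--o
step 3: -------o---o-
step 4: ------oo--oo-
step 5: -----o---o---
step 6: ----oo--oo---
step 7: ---o---o-----
step 8: --oo--oo-----
step 9: -o---o-------
step 10: oo--oo-------
step 11: ---o--------o
step 12: --oo-------oo
step 13: -o--------o--
step 14: oo-------oo--
step 15: --------o---o
step 16: -------oo--oo
step 17: ------o---o--
step 18: -----oo--oo--
step 19: ----o---o----
step 20: ---oo--oo----
step 21: --o---o------
step 22: -oo--oo------
step 23: o---o--------
step 24: o--oo-------o
step 25: --o--------o-
step 26: -oo-------oo-

26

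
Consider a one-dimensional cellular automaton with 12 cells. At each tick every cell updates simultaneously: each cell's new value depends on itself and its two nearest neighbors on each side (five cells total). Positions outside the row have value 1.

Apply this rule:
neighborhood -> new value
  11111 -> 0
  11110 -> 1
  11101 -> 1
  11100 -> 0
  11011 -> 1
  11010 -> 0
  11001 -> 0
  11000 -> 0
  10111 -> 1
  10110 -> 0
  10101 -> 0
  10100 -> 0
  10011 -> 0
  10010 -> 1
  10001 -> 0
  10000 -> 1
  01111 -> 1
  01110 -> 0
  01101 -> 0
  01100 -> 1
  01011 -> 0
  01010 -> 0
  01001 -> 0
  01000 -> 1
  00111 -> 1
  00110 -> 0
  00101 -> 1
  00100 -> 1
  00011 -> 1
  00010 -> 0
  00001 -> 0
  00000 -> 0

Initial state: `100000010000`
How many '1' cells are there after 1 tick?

5

tick 1: 001000011101
count of 1: 5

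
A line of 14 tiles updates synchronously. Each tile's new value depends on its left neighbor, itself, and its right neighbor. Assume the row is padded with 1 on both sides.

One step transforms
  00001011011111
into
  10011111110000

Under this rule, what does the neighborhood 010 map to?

At position 4 the neighborhood is 010; the next row has 1 there.

1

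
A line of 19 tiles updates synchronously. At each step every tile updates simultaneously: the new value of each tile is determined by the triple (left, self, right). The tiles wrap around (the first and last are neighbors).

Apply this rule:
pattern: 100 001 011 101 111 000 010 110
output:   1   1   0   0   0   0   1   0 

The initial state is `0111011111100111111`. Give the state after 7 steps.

0000000000011000000
0000000000100100000
0000000001111110000
0000000010000001000
0000000111000011100
0000001000100100010
0000011101111110111

0000011101111110111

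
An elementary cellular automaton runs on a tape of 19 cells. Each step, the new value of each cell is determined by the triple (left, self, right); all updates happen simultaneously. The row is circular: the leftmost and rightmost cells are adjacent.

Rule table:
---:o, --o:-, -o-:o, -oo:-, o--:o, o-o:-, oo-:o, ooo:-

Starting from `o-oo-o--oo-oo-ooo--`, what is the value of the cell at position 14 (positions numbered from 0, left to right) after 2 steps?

o

o--o-oo--o--o---oo-
oo-o--oo-oo-ooo--o-
position 14 holds o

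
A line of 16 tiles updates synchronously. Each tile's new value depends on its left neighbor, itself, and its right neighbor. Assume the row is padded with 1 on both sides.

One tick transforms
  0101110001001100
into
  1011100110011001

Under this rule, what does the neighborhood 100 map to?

0

At position 6 the neighborhood is 100; the next row has 0 there.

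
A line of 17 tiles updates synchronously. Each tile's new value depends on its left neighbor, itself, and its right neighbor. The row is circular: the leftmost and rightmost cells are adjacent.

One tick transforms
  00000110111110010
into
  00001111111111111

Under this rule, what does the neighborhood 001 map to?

1

At position 4 the neighborhood is 001; the next row has 1 there.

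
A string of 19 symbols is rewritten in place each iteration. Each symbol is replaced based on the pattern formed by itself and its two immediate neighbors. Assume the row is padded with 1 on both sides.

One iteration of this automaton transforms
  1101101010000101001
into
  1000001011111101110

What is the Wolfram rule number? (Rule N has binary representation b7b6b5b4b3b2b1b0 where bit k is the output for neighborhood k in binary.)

151

position 0: 111 → 1  (bit 7 = 1)
position 1: 110 → 0  (bit 6 = 0)
position 2: 101 → 0  (bit 5 = 0)
position 9: 100 → 1  (bit 4 = 1)
position 3: 011 → 0  (bit 3 = 0)
position 6: 010 → 1  (bit 2 = 1)
position 12: 001 → 1  (bit 1 = 1)
position 10: 000 → 1  (bit 0 = 1)
bits b7..b0 = 10010111 = 151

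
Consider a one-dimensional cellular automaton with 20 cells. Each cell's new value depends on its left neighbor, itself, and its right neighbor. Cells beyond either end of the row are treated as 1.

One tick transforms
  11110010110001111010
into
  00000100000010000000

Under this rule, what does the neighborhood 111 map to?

0

At position 0 the neighborhood is 111; the next row has 0 there.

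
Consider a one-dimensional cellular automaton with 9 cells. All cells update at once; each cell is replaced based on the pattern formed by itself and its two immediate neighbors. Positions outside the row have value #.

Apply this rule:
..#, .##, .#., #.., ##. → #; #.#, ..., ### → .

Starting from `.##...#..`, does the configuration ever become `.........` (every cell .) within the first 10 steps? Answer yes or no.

.###.####
.#.#.#...
.#.#.##.#
.#.#.##.#  (fixed point — unchanged through step 10)
step 10 is .#.#.##.#, still not uniform .

no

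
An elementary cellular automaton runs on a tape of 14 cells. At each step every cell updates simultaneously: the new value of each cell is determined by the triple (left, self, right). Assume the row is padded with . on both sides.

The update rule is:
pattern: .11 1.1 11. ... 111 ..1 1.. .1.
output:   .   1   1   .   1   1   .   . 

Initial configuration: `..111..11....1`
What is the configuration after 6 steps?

.1.11.1.1...1.
1.1.11.1...1..
.1.1.11...1...
1.1.1.1..1....
.1.1.1..1.....
1.1.1..1......

1.1.1..1......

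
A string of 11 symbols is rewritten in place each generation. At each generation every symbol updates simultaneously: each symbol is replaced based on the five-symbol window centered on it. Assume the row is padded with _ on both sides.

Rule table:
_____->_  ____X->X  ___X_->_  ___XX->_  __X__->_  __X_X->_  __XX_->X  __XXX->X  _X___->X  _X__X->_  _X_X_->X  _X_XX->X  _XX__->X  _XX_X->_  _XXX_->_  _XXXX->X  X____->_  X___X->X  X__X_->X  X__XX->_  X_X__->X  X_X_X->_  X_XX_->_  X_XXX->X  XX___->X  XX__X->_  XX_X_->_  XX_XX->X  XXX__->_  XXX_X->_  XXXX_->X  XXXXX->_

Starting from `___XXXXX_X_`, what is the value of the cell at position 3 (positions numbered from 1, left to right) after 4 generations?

_X_XX_X__XX
__X___X__XX
X__XX____XX
___XXX_X_XX
position 3 holds _

_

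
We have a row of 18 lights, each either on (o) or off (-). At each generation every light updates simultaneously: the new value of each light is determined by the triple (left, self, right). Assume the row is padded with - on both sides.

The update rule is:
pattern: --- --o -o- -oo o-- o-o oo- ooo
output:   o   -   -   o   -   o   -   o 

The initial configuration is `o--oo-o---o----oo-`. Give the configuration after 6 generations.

generation 1: ---o-o--o---oo-o--
generation 2: oo--o-----o-o-o--o
generation 3: o-----ooo--o-o----
generation 4: --ooo-oo----o--ooo
generation 5: o-oo-oo--oo----oo-
generation 6: -oo-oo---o--oo-o--

-oo-oo---o--oo-o--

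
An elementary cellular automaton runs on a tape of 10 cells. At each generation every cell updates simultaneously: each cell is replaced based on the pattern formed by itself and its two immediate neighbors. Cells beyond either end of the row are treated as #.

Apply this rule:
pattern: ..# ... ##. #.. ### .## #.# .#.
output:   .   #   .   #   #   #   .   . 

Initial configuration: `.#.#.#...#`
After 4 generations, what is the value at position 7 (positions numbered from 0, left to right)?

......##.#
#####.#..#
####...#.#
###.##...#
position 7 holds .

.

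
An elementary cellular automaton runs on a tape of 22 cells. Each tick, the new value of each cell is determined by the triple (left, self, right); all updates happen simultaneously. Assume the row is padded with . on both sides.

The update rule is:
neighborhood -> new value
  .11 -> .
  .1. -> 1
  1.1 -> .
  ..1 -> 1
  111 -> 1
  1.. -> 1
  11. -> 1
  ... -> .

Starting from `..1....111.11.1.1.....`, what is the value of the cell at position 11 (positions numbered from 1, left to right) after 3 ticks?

tick 1: .111..1.11..1.1.11....
tick 2: 1.11111..1111.1..11...
tick 3: 1..111111.111.111.11..
position 11 holds 1

1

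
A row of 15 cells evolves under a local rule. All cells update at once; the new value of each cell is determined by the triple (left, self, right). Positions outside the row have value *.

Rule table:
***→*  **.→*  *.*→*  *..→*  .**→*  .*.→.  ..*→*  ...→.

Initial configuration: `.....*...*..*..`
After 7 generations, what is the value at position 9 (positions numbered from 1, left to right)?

generation 1: *...*.*.*.**.**
generation 2: **.*.*.*.******
generation 3: ***.*.*.*******
generation 4: ****.*.********
generation 5: *****.*********
generation 6: ***************
generation 7: ***************
position 9 holds *

*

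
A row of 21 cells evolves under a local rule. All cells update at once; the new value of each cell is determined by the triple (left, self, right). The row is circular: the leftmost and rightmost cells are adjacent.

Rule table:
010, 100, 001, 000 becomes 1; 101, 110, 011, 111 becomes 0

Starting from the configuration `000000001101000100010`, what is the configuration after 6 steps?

000000001110000000000

111111110001111111111
000000001110000000000
111111110001111111111  (repeats step 1; period 2)
step 6: 000000001110000000000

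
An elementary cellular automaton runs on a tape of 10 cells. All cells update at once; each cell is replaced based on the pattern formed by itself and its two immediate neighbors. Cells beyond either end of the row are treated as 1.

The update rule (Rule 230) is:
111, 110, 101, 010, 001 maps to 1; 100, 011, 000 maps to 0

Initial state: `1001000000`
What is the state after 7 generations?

1111110111

1011000001
1101000010
1111000111
1111001011
1111011101
1111101110
1111110111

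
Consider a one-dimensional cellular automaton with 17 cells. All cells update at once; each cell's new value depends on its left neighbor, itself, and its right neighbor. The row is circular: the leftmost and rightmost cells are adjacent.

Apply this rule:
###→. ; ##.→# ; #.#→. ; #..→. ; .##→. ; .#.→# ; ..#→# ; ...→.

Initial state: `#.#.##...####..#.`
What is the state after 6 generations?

#.#.##.##.#.#..#.

generation 1: #.#..#..#...#.##.
generation 2: #.#.##.##..##..#.
generation 3: #.#..#..#.#.#.##.
generation 4: #.#.##.##.#.#..#.
generation 5: #.#..#..#.#.#.##.  (repeats generation 3; period 2)
generation 6: #.#.##.##.#.#..#.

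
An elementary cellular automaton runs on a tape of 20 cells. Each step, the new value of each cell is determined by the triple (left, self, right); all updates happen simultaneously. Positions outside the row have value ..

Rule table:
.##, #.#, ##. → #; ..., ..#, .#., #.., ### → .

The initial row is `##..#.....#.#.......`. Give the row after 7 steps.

step 1: ##.........#........
step 2: ##..................
step 3: ##..................  (fixed point — unchanged through step 7)

##..................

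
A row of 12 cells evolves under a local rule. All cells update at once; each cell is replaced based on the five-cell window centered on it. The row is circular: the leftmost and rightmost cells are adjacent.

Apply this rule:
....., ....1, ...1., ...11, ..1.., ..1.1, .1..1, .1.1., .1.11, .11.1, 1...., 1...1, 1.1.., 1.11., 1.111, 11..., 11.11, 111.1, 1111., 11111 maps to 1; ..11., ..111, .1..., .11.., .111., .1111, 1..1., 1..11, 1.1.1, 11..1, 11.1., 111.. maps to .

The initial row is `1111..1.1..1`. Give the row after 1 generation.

.11...1111..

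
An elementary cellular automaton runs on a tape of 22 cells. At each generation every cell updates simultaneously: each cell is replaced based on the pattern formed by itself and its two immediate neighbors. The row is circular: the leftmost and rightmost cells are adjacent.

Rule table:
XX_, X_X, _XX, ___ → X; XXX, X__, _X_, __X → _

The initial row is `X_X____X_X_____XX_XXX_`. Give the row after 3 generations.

X_X_XX_XXX__XX_X__X___

generation 1: _X__XX__X__XXX_XXXX_XX
generation 2: X___XX_____X_XXX__XXXX
generation 3: X_X_XX_XXX__XX_X__X___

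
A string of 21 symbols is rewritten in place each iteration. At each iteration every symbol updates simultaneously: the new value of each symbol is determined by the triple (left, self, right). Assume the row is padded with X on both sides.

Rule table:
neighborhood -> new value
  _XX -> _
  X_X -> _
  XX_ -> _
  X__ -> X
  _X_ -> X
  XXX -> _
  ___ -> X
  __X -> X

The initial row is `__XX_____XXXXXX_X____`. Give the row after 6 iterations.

__XX_____XXXXXXX_____

XX__XXXXX_______XXXXX
__XX_____XXXXXXX_____
XX__XXXXX_______XXXXX  (repeats iteration 1; period 2)
iteration 6: __XX_____XXXXXXX_____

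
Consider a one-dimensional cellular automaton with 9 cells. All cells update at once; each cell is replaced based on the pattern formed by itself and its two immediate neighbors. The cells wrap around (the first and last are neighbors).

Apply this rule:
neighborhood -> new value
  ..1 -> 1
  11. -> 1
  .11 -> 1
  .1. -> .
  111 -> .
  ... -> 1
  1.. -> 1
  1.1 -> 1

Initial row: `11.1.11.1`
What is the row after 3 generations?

generation 1: .11.11111
generation 2: 11111...1
generation 3: ....11111

....11111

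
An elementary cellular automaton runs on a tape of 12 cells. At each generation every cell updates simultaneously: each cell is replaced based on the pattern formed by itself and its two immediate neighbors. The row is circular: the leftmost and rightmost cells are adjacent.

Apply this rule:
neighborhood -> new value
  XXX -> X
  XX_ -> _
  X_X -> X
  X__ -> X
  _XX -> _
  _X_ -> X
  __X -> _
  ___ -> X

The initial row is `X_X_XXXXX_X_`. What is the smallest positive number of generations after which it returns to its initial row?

generation 1: XXXX_XXX_XXX
generation 2: XXX_X_X_X_XX
generation 3: XX_XXXXXXX_X
generation 4: X_X_XXXXX_X_

4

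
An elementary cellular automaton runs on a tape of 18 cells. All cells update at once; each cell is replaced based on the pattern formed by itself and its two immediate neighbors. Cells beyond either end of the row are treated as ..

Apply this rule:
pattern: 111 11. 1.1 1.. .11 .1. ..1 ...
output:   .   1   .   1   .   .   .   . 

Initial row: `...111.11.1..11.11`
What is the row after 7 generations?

generation 1: .....1..1..1..1..1
generation 2: ......1..1..1..1..
generation 3: .......1..1..1..1.
generation 4: ........1..1..1..1
generation 5: .........1..1..1..
generation 6: ..........1..1..1.
generation 7: ...........1..1..1

...........1..1..1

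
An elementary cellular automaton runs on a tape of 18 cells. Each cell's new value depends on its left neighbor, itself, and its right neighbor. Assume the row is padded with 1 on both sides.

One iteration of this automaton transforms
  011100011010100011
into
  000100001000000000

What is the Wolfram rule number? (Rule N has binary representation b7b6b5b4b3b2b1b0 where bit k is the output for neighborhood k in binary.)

position 2: 111 → 0  (bit 7 = 0)
position 3: 110 → 1  (bit 6 = 1)
position 0: 101 → 0  (bit 5 = 0)
position 4: 100 → 0  (bit 4 = 0)
position 1: 011 → 0  (bit 3 = 0)
position 10: 010 → 0  (bit 2 = 0)
position 6: 001 → 0  (bit 1 = 0)
position 5: 000 → 0  (bit 0 = 0)
bits b7..b0 = 01000000 = 64

64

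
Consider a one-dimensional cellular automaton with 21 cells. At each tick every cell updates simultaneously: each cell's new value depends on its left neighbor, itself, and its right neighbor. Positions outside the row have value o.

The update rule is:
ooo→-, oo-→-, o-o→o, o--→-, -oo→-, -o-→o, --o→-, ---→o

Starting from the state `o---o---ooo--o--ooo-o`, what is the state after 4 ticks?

--o-o-o------o-----o-
--ooooo-oooo-o-ooo-oo
-------o----ooo---o--
-ooooo-o-oo-----o-o--

-ooooo-o-oo-----o-o--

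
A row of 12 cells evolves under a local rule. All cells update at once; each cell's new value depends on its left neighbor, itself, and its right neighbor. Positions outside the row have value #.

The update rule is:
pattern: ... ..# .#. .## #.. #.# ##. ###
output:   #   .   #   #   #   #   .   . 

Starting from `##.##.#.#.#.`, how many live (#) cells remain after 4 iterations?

5

..##.#######
#.#.##......
.####.#####.
##...##....#
count of #: 5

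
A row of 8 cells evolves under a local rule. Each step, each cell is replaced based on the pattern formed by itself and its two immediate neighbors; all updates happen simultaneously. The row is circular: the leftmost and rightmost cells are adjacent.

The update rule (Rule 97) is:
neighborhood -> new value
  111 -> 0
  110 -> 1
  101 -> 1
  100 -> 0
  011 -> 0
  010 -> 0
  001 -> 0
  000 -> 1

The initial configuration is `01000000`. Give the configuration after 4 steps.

00000100

00011111
01000001
10011100
00000100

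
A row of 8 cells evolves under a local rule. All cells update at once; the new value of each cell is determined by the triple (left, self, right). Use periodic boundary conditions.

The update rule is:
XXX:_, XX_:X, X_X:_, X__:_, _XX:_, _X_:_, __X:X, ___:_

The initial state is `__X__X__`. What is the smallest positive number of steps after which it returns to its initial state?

8

_X__X___
X__X____
__X____X
_X____X_
X____X__
____X__X
___X__X_
__X__X__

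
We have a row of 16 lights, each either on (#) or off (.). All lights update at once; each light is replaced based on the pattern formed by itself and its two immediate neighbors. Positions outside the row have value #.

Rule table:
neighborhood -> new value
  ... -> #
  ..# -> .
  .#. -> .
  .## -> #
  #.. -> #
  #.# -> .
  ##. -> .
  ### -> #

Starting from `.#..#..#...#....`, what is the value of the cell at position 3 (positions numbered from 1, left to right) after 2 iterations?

.

..#..#..##..###.
#..#..#.#.#.##..
position 3 holds .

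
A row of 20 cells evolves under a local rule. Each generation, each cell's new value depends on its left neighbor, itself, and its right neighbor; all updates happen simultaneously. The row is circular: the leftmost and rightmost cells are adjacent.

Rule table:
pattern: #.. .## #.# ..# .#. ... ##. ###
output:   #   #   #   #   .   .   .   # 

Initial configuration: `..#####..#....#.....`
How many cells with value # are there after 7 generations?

.#####.##.#..#.#....
#####.##.#.##.#.#...
####.##.#.##.#.#.#.#
###.##.#.##.#.#.#.##
##.##.#.##.#.#.#.###
#.##.#.##.#.#.#.####
.##.#.##.#.#.#.#####
count of #: 13

13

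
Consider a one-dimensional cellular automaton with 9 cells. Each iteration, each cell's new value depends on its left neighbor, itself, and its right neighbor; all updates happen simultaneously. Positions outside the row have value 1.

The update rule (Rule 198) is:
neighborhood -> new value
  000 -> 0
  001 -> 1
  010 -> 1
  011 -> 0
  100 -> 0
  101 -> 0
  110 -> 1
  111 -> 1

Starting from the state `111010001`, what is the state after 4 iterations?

111010010
111010110
111010010  (repeats iteration 1; period 2)
iteration 4: 111010110

111010110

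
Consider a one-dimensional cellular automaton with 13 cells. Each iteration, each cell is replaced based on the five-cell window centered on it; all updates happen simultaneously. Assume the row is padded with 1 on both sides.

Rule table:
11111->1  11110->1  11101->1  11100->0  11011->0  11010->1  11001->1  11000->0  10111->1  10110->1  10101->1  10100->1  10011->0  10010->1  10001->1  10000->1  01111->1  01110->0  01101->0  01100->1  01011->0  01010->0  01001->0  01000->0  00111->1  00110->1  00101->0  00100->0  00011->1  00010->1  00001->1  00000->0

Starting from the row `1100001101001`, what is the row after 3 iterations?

1101111010101

1001111011001
0101111011101
1101111010101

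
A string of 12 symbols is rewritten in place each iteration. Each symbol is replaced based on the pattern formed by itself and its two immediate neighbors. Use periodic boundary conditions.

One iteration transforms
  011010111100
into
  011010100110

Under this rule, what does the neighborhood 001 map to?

At position 0 the neighborhood is 001; the next row has 0 there.

0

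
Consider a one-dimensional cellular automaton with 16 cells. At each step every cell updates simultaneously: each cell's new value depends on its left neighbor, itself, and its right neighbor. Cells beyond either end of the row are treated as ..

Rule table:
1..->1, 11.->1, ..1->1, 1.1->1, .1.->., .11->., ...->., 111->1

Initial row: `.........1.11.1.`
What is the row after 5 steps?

........1.1.11.1
.......1.1.1.11.
......1.1.1.1.11
.....1.1.1.1.1.1
....1.1.1.1.1.1.

....1.1.1.1.1.1.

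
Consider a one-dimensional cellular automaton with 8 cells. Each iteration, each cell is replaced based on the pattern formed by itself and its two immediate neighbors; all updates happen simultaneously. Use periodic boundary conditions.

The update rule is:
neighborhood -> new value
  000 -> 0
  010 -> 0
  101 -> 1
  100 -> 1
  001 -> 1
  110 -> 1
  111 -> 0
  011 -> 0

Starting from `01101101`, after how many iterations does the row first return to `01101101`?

iteration 1: 10110110
iteration 2: 01011011
iteration 3: 10101101
iteration 4: 11010110
iteration 5: 01101011
iteration 6: 10110101
iteration 7: 11011010
iteration 8: 01101101

8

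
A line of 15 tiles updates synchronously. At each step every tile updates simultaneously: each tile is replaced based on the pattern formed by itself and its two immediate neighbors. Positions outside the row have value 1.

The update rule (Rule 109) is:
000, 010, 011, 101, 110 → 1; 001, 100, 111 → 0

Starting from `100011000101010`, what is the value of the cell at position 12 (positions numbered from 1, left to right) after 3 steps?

step 1: 101011010111111
step 2: 111111111100000
step 3: 000000000101110
position 12 holds 1

1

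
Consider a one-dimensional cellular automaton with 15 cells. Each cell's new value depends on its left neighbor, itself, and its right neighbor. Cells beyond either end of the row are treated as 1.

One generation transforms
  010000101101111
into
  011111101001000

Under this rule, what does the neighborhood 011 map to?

1

At position 8 the neighborhood is 011; the next row has 1 there.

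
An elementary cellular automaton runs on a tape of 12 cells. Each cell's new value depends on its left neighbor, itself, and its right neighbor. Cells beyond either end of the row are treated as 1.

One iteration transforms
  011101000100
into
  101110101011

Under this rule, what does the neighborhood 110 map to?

1

At position 3 the neighborhood is 110; the next row has 1 there.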